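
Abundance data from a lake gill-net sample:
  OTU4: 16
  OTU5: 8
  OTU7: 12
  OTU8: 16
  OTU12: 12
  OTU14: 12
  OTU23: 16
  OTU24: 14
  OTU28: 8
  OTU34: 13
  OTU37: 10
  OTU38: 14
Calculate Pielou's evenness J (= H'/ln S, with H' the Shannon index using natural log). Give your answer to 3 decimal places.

0.990

Total N = 16+8+12+16+12+12+16+14+8+13+10+14 = 151, so the proportions are 0.10596, 0.05298, 0.07947, 0.10596, 0.07947, 0.07947, 0.10596, 0.09272, 0.05298, 0.08609, 0.06623, 0.09272 (working shown to 5 dp, full precision carried).
H' = −Σ pᵢ ln pᵢ = −((-0.23785) + (-0.15565) + (-0.20125) + (-0.23785) + (-0.20125) + (-0.20125) + (-0.23785) + (-0.22050) + (-0.15565) + (-0.21113) + (-0.17978) + (-0.22050)) = 2.46049.
With S = 12 species, ln S = 2.48491, so J = 2.46049/2.48491 = 0.99017, i.e. 0.990 to 3 decimal places.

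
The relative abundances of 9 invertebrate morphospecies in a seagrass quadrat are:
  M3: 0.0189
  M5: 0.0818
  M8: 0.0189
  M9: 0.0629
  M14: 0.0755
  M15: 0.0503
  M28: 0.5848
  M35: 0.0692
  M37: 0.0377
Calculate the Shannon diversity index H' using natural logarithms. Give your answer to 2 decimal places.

1.50

Each pᵢ ln pᵢ term (working shown to 4 dp, full precision carried): 0.0189×(-3.9686)=-0.0750, 0.0818×(-2.5035)=-0.2048, 0.0189×(-3.9686)=-0.0750, 0.0629×(-2.7662)=-0.1740, 0.0755×(-2.5836)=-0.1951, 0.0503×(-2.9898)=-0.1504, 0.5848×(-0.5365)=-0.3137, 0.0692×(-2.6708)=-0.1848, 0.0377×(-3.2781)=-0.1236.
Sum = -1.4964, so H' = 1.50.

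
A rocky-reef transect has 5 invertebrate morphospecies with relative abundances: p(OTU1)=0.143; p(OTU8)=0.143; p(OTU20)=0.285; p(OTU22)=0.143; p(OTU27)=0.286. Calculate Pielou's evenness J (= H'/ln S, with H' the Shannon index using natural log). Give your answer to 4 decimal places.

0.9631

H' = −Σ pᵢ ln pᵢ = −((-0.278122) + (-0.278122) + (-0.357751) + (-0.278122) + (-0.358004)) = 1.550122 (working shown to 6 dp, full precision carried).
With S = 5 species, ln S = 1.609438, so J = 1.550122/1.609438 = 0.963145, i.e. 0.9631 to 4 decimal places.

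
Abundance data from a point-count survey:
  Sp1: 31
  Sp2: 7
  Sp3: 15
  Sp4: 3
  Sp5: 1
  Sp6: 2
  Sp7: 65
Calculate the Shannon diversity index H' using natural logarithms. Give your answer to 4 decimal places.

Total N = 31+7+15+3+1+2+65 = 124, so the proportions are 0.25, 0.056452, 0.120968, 0.024194, 0.008065, 0.016129, 0.524194 (working shown to 6 dp, full precision carried).
Each pᵢ ln pᵢ term: 0.25×(-1.386294)=-0.346574, 0.056452×(-2.874371)=-0.162263, 0.120968×(-2.112231)=-0.255512, 0.024194×(-3.721669)=-0.090040, 0.008065×(-4.820282)=-0.038873, 0.016129×(-4.127134)=-0.066567, 0.524194×(-0.645894)=-0.338574.
Sum = -1.298402, so H' = 1.2984.

1.2984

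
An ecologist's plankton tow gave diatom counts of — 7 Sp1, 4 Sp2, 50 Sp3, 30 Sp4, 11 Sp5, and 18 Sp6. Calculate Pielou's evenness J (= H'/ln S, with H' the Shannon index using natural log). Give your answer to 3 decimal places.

Total N = 7+4+50+30+11+18 = 120, so the proportions are 0.05833, 0.03333, 0.41667, 0.25, 0.09167, 0.15 (working shown to 5 dp, full precision carried).
H' = −Σ pᵢ ln pᵢ = −((-0.16576) + (-0.11337) + (-0.36478) + (-0.34657) + (-0.21905) + (-0.28457)) = 1.49410.
With S = 6 species, ln S = 1.79176, so J = 1.49410/1.79176 = 0.83387, i.e. 0.834 to 3 decimal places.

0.834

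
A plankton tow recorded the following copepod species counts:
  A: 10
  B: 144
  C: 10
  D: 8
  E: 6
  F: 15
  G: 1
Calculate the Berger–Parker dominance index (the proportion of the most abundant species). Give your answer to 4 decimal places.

0.7423

Total N = 10+144+10+8+6+15+1 = 194, so the proportions are 0.051546, 0.742268, 0.051546, 0.041237, 0.030928, 0.07732, 0.005155 (working shown to 6 dp, full precision carried).
The largest proportion is 0.742268, i.e. d = 0.7423 to 4 decimal places.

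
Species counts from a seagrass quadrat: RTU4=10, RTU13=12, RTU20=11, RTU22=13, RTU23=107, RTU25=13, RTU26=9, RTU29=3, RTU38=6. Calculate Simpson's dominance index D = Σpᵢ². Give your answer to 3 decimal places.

Total N = 10+12+11+13+107+13+9+3+6 = 184, so the proportions are 0.05435, 0.06522, 0.05978, 0.07065, 0.58152, 0.07065, 0.04891, 0.0163, 0.03261 (working shown to 5 dp, full precision carried).
D = 0.05435² + 0.06522² + 0.05978² + 0.07065² + 0.58152² + 0.07065² + 0.04891² + 0.0163² + 0.03261² = 0.00295 + 0.00425 + 0.00357 + 0.00499 + 0.33817 + 0.00499 + 0.00239 + 0.00027 + 0.00106 = 0.36265.
To 3 decimal places, D = 0.363.

0.363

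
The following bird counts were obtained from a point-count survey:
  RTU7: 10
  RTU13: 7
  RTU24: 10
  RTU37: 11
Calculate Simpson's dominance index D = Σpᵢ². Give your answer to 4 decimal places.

0.2562

Total N = 10+7+10+11 = 38, so the proportions are 0.263158, 0.184211, 0.263158, 0.289474 (working shown to 6 dp, full precision carried).
D = 0.263158² + 0.184211² + 0.263158² + 0.289474² = 0.069252 + 0.033934 + 0.069252 + 0.083795 = 0.256233.
To 4 decimal places, D = 0.2562.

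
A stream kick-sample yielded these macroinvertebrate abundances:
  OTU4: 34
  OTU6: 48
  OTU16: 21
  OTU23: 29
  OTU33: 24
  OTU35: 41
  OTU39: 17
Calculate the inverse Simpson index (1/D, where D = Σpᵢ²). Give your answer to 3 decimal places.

6.284

Total N = 34+48+21+29+24+41+17 = 214, so the proportions are 0.1588785, 0.2242991, 0.0981308, 0.135514, 0.1121495, 0.1915888, 0.0794393 (working shown to 7 dp, full precision carried).
D = 0.1588785² + 0.2242991² + 0.0981308² + 0.135514² + 0.1121495² + 0.1915888² + 0.0794393² = 0.0252424 + 0.0503101 + 0.0096297 + 0.0183640 + 0.0125775 + 0.0367063 + 0.0063106 = 0.1591405.
So 1/D = 6.28375, i.e. 6.284 to 3 decimal places.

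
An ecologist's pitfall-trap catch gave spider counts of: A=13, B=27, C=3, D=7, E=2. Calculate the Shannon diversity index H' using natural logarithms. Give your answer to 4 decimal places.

Total N = 13+27+3+7+2 = 52, so the proportions are 0.25, 0.519231, 0.057692, 0.134615, 0.038462 (working shown to 6 dp, full precision carried).
Each pᵢ ln pᵢ term: 0.25×(-1.386294)=-0.346574, 0.519231×(-0.655407)=-0.340307, 0.057692×(-2.852631)=-0.164575, 0.134615×(-2.005334)=-0.269949, 0.038462×(-3.258097)=-0.125311.
Sum = -1.246716, so H' = 1.2467.

1.2467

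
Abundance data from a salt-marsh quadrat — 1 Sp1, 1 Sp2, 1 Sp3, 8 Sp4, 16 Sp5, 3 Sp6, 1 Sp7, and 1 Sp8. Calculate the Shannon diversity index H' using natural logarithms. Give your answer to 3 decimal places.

1.457

Total N = 1+1+1+8+16+3+1+1 = 32, so the proportions are 0.03125, 0.03125, 0.03125, 0.25, 0.5, 0.09375, 0.03125, 0.03125 (working shown to 5 dp, full precision carried).
Each pᵢ ln pᵢ term: 0.03125×(-3.46574)=-0.10830, 0.03125×(-3.46574)=-0.10830, 0.03125×(-3.46574)=-0.10830, 0.25×(-1.38629)=-0.34657, 0.5×(-0.69315)=-0.34657, 0.09375×(-2.36712)=-0.22192, 0.03125×(-3.46574)=-0.10830, 0.03125×(-3.46574)=-0.10830.
Sum = -1.45659, so H' = 1.457.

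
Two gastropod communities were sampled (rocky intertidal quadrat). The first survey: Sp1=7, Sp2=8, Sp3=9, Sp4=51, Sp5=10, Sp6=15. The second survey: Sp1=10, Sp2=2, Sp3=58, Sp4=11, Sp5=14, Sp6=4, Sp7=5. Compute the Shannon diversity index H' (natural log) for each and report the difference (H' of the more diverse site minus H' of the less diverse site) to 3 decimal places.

The first survey: N=100, proportions 0.07, 0.08, 0.09, 0.51, 0.1, 0.15, giving H' = 1.46315 (working shown to 5 dp, full precision carried).
The second survey: N=104, proportions 0.09615, 0.01923, 0.55769, 0.10577, 0.13462, 0.03846, 0.04808, giving H' = 1.40560.
Difference = |1.46315 − 1.40560| = 0.05755, i.e. 0.058 to 3 decimal places.

0.058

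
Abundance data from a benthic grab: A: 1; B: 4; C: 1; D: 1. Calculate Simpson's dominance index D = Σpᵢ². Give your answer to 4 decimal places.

0.3878

Total N = 1+4+1+1 = 7, so the proportions are 0.142857, 0.571429, 0.142857, 0.142857 (working shown to 6 dp, full precision carried).
D = 0.142857² + 0.571429² + 0.142857² + 0.142857² = 0.020408 + 0.326531 + 0.020408 + 0.020408 = 0.387755.
To 4 decimal places, D = 0.3878.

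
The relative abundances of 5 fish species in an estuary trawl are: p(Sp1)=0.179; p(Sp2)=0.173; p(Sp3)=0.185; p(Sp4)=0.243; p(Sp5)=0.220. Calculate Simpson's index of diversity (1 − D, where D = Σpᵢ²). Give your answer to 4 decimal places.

0.7964

D = 0.179² + 0.173² + 0.185² + 0.243² + 0.22² = 0.032041 + 0.029929 + 0.034225 + 0.059049 + 0.048400 = 0.203644 (working shown to 6 dp, full precision carried).
So 1 − D = 0.796356, i.e. 0.7964 to 4 decimal places.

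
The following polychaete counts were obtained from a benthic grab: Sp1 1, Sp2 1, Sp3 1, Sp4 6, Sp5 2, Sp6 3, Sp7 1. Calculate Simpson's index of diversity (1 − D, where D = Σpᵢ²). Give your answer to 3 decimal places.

0.764

Total N = 1+1+1+6+2+3+1 = 15, so the proportions are 0.06667, 0.06667, 0.06667, 0.4, 0.13333, 0.2, 0.06667 (working shown to 5 dp, full precision carried).
D = 0.06667² + 0.06667² + 0.06667² + 0.4² + 0.13333² + 0.2² + 0.06667² = 0.00444 + 0.00444 + 0.00444 + 0.16000 + 0.01778 + 0.04000 + 0.00444 = 0.23556.
So 1 − D = 0.76444, i.e. 0.764 to 3 decimal places.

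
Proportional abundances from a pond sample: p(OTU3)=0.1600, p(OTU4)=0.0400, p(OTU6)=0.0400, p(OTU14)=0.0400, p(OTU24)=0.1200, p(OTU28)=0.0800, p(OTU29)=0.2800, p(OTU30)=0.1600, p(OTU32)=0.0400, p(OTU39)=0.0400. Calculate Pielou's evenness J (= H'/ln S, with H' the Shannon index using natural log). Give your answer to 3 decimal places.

H' = −Σ pᵢ ln pᵢ = −((-0.29321) + (-0.12876) + (-0.12876) + (-0.12876) + (-0.25443) + (-0.20206) + (-0.35643) + (-0.29321) + (-0.12876) + (-0.12876)) = 2.04312 (working shown to 5 dp, full precision carried).
With S = 10 species, ln S = 2.30259, so J = 2.04312/2.30259 = 0.88732, i.e. 0.887 to 3 decimal places.

0.887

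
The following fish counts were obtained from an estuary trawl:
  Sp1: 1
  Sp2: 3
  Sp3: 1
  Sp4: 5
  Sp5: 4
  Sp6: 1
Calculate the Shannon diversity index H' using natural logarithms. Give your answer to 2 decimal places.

Total N = 1+3+1+5+4+1 = 15, so the proportions are 0.0667, 0.2, 0.0667, 0.3333, 0.2667, 0.0667 (working shown to 4 dp, full precision carried).
Each pᵢ ln pᵢ term: 0.0667×(-2.7081)=-0.1805, 0.2×(-1.6094)=-0.3219, 0.0667×(-2.7081)=-0.1805, 0.3333×(-1.0986)=-0.3662, 0.2667×(-1.3218)=-0.3525, 0.0667×(-2.7081)=-0.1805.
Sum = -1.5822, so H' = 1.58.

1.58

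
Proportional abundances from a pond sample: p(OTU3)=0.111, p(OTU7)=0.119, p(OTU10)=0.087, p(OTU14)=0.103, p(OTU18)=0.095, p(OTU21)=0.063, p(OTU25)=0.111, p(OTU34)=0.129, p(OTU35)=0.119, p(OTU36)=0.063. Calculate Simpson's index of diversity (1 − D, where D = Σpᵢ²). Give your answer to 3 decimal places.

D = 0.111² + 0.119² + 0.087² + 0.103² + 0.095² + 0.063² + 0.111² + 0.129² + 0.119² + 0.063² = 0.01232 + 0.01416 + 0.00757 + 0.01061 + 0.00903 + 0.00397 + 0.01232 + 0.01664 + 0.01416 + 0.00397 = 0.10475 (working shown to 5 dp, full precision carried).
So 1 − D = 0.89525, i.e. 0.895 to 3 decimal places.

0.895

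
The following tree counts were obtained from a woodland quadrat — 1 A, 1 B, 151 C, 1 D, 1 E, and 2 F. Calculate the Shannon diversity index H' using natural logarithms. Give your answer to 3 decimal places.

0.222

Total N = 1+1+151+1+1+2 = 157, so the proportions are 0.00637, 0.00637, 0.96178, 0.00637, 0.00637, 0.01274 (working shown to 5 dp, full precision carried).
Each pᵢ ln pᵢ term: 0.00637×(-5.05625)=-0.03221, 0.00637×(-5.05625)=-0.03221, 0.96178×(-0.03897)=-0.03748, 0.00637×(-5.05625)=-0.03221, 0.00637×(-5.05625)=-0.03221, 0.01274×(-4.36310)=-0.05558.
Sum = -0.22188, so H' = 0.222.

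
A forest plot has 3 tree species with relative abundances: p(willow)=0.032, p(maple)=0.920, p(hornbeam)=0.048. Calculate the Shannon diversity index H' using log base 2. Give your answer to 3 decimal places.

Each pᵢ log₂ pᵢ term (working shown to 5 dp, full precision carried): 0.032×(-4.96578)=-0.15891, 0.92×(-0.12029)=-0.11067, 0.048×(-4.38082)=-0.21028.
Sum = -0.47986, so H' = 0.480.

0.480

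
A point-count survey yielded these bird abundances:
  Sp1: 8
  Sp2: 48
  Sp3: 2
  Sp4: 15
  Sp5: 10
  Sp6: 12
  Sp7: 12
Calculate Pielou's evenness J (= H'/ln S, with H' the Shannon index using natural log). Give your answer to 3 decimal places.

Total N = 8+48+2+15+10+12+12 = 107, so the proportions are 0.07477, 0.4486, 0.01869, 0.14019, 0.09346, 0.11215, 0.11215 (working shown to 5 dp, full precision carried).
H' = −Σ pᵢ ln pᵢ = −((-0.19390) + (-0.35961) + (-0.07439) + (-0.27544) + (-0.22152) + (-0.24537) + (-0.24537)) = 1.61560.
With S = 7 species, ln S = 1.94591, so J = 1.61560/1.94591 = 0.83025, i.e. 0.830 to 3 decimal places.

0.830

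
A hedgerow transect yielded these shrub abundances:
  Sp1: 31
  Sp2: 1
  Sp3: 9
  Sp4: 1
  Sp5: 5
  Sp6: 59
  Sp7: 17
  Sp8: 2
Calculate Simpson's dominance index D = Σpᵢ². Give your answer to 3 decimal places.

0.310

Total N = 31+1+9+1+5+59+17+2 = 125, so the proportions are 0.248, 0.008, 0.072, 0.008, 0.04, 0.472, 0.136, 0.016 (working shown to 5 dp, full precision carried).
D = 0.248² + 0.008² + 0.072² + 0.008² + 0.04² + 0.472² + 0.136² + 0.016² = 0.06150 + 0.00006 + 0.00518 + 0.00006 + 0.00160 + 0.22278 + 0.01850 + 0.00026 = 0.30995.
To 3 decimal places, D = 0.310.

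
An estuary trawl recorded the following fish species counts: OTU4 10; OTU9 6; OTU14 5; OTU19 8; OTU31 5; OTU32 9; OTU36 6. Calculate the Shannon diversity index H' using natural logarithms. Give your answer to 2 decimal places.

1.91

Total N = 10+6+5+8+5+9+6 = 49, so the proportions are 0.2041, 0.1224, 0.102, 0.1633, 0.102, 0.1837, 0.1224 (working shown to 4 dp, full precision carried).
Each pᵢ ln pᵢ term: 0.2041×(-1.5892)=-0.3243, 0.1224×(-2.1001)=-0.2572, 0.102×(-2.2824)=-0.2329, 0.1633×(-1.8124)=-0.2959, 0.102×(-2.2824)=-0.2329, 0.1837×(-1.6946)=-0.3113, 0.1224×(-2.1001)=-0.2572.
Sum = -1.9116, so H' = 1.91.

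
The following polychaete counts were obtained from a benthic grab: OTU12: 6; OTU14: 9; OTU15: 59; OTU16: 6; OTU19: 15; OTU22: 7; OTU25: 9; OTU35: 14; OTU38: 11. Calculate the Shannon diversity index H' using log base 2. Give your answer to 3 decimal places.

2.641

Total N = 6+9+59+6+15+7+9+14+11 = 136, so the proportions are 0.04412, 0.06618, 0.43382, 0.04412, 0.11029, 0.05147, 0.06618, 0.10294, 0.08088 (working shown to 5 dp, full precision carried).
Each pᵢ log₂ pᵢ term: 0.04412×(-4.50250)=-0.19864, 0.06618×(-3.91754)=-0.25925, 0.43382×(-1.20482)=-0.52268, 0.04412×(-4.50250)=-0.19864, 0.11029×(-3.18057)=-0.35080, 0.05147×(-4.28011)=-0.22030, 0.06618×(-3.91754)=-0.25925, 0.10294×(-3.28011)=-0.33766, 0.08088×(-3.62803)=-0.29344.
Sum = -2.64066, so H' = 2.641.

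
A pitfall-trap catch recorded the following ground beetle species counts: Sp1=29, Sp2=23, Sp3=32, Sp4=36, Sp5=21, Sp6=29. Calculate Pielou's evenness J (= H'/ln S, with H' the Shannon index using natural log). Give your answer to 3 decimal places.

0.991

Total N = 29+23+32+36+21+29 = 170, so the proportions are 0.17059, 0.13529, 0.18824, 0.21176, 0.12353, 0.17059 (working shown to 5 dp, full precision carried).
H' = −Σ pᵢ ln pᵢ = −((-0.30169) + (-0.27063) + (-0.31436) + (-0.32872) + (-0.25833) + (-0.30169)) = 1.77542.
With S = 6 species, ln S = 1.79176, so J = 1.77542/1.79176 = 0.99088, i.e. 0.991 to 3 decimal places.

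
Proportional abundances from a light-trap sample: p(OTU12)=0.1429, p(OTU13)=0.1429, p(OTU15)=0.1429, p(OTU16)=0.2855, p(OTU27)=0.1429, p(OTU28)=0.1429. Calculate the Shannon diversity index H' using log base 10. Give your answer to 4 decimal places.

Each pᵢ log₁₀ pᵢ term (working shown to 6 dp, full precision carried): 0.1429×(-0.844968)=-0.120746, 0.1429×(-0.844968)=-0.120746, 0.1429×(-0.844968)=-0.120746, 0.2855×(-0.544394)=-0.155424, 0.1429×(-0.844968)=-0.120746, 0.1429×(-0.844968)=-0.120746.
Sum = -0.759154, so H' = 0.7592.

0.7592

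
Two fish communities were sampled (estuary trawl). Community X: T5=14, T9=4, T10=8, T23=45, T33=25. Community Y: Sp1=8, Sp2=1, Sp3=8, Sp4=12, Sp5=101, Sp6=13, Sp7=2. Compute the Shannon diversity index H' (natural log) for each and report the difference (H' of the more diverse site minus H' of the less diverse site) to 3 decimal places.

0.238

Community X: N=96, proportions 0.145833, 0.041667, 0.083333, 0.46875, 0.260417, giving H' = 1.325815 (working shown to 6 dp, full precision carried).
Community Y: N=145, proportions 0.055172, 0.006897, 0.055172, 0.082759, 0.696552, 0.089655, 0.013793, giving H' = 1.087439.
Difference = |1.325815 − 1.087439| = 0.238376, i.e. 0.238 to 3 decimal places.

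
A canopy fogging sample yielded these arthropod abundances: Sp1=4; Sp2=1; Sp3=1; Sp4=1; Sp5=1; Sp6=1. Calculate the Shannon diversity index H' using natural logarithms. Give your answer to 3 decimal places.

1.581

Total N = 4+1+1+1+1+1 = 9, so the proportions are 0.44444, 0.11111, 0.11111, 0.11111, 0.11111, 0.11111 (working shown to 5 dp, full precision carried).
Each pᵢ ln pᵢ term: 0.44444×(-0.81093)=-0.36041, 0.11111×(-2.19722)=-0.24414, 0.11111×(-2.19722)=-0.24414, 0.11111×(-2.19722)=-0.24414, 0.11111×(-2.19722)=-0.24414, 0.11111×(-2.19722)=-0.24414.
Sum = -1.58109, so H' = 1.581.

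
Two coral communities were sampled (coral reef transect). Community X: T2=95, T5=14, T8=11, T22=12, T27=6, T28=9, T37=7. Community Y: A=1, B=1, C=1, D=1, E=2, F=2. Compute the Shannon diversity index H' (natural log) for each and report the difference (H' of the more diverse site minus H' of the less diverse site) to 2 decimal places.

Community X: N=154, proportions 0.6169, 0.0909, 0.0714, 0.0779, 0.039, 0.0584, 0.0455, giving H' = 1.3363 (working shown to 4 dp, full precision carried).
Community Y: N=8, proportions 0.125, 0.125, 0.125, 0.125, 0.25, 0.25, giving H' = 1.7329.
Difference = |1.3363 − 1.7329| = 0.3966, i.e. 0.40 to 2 decimal places.

0.40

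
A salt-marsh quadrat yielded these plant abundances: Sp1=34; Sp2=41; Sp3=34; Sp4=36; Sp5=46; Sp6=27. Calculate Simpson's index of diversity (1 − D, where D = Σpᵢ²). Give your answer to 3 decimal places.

Total N = 34+41+34+36+46+27 = 218, so the proportions are 0.15596, 0.18807, 0.15596, 0.16514, 0.21101, 0.12385 (working shown to 5 dp, full precision carried).
D = 0.15596² + 0.18807² + 0.15596² + 0.16514² + 0.21101² + 0.12385² = 0.02432 + 0.03537 + 0.02432 + 0.02727 + 0.04452 + 0.01534 = 0.17116.
So 1 − D = 0.82884, i.e. 0.829 to 3 decimal places.

0.829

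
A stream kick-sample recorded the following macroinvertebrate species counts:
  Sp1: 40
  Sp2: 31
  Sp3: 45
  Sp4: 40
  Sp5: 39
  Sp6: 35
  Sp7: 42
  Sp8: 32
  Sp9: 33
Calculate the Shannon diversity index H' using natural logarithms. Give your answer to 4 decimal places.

Total N = 40+31+45+40+39+35+42+32+33 = 337, so the proportions are 0.118694, 0.091988, 0.133531, 0.118694, 0.115727, 0.103858, 0.124629, 0.094955, 0.097923 (working shown to 6 dp, full precision carried).
Each pᵢ ln pᵢ term: 0.118694×(-2.131203)=-0.252962, 0.091988×(-2.386096)=-0.219492, 0.133531×(-2.013420)=-0.268854, 0.118694×(-2.131203)=-0.252962, 0.115727×(-2.156521)=-0.249568, 0.103858×(-2.264735)=-0.235210, 0.124629×(-2.082413)=-0.259529, 0.094955×(-2.354347)=-0.223558, 0.097923×(-2.323575)=-0.227531.
Sum = -2.189667, so H' = 2.1897.

2.1897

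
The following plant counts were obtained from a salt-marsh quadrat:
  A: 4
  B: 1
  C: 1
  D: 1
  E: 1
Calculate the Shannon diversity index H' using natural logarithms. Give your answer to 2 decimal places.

Total N = 4+1+1+1+1 = 8, so the proportions are 0.5, 0.125, 0.125, 0.125, 0.125 (working shown to 4 dp, full precision carried).
Each pᵢ ln pᵢ term: 0.5×(-0.6931)=-0.3466, 0.125×(-2.0794)=-0.2599, 0.125×(-2.0794)=-0.2599, 0.125×(-2.0794)=-0.2599, 0.125×(-2.0794)=-0.2599.
Sum = -1.3863, so H' = 1.39.

1.39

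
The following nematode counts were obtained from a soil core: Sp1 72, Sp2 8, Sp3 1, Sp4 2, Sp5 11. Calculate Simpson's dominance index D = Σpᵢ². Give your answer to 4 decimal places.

Total N = 72+8+1+2+11 = 94, so the proportions are 0.765957, 0.085106, 0.010638, 0.021277, 0.117021 (working shown to 6 dp, full precision carried).
D = 0.765957² + 0.085106² + 0.010638² + 0.021277² + 0.117021² = 0.586691 + 0.007243 + 0.000113 + 0.000453 + 0.013694 = 0.608194.
To 4 decimal places, D = 0.6082.

0.6082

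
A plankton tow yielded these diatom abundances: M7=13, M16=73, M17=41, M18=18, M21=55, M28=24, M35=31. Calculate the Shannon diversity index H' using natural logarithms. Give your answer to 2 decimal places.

1.80

Total N = 13+73+41+18+55+24+31 = 255, so the proportions are 0.051, 0.2863, 0.1608, 0.0706, 0.2157, 0.0941, 0.1216 (working shown to 4 dp, full precision carried).
Each pᵢ ln pᵢ term: 0.051×(-2.9763)=-0.1517, 0.2863×(-1.2508)=-0.3581, 0.1608×(-1.8277)=-0.2939, 0.0706×(-2.6509)=-0.1871, 0.2157×(-1.5339)=-0.3308, 0.0941×(-2.3632)=-0.2224, 0.1216×(-2.1073)=-0.2562.
Sum = -1.8002, so H' = 1.80.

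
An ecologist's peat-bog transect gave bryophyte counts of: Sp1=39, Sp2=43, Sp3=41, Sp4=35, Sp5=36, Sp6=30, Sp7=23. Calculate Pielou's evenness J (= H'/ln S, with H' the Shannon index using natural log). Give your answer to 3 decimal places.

0.991

Total N = 39+43+41+35+36+30+23 = 247, so the proportions are 0.15789, 0.17409, 0.16599, 0.1417, 0.14575, 0.12146, 0.09312 (working shown to 5 dp, full precision carried).
H' = −Σ pᵢ ln pᵢ = −((-0.29145) + (-0.30434) + (-0.29809) + (-0.27689) + (-0.28069) + (-0.25606) + (-0.22105)) = 1.92857.
With S = 7 species, ln S = 1.94591, so J = 1.92857/1.94591 = 0.99109, i.e. 0.991 to 3 decimal places.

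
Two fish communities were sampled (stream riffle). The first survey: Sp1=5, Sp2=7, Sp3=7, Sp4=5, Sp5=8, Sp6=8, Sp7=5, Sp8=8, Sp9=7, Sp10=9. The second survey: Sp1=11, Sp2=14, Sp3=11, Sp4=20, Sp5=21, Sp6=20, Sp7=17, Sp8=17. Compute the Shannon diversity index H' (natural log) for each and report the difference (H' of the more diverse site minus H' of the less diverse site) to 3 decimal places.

The first survey: N=69, proportions 0.07246377, 0.10144928, 0.10144928, 0.07246377, 0.11594203, 0.11594203, 0.07246377, 0.11594203, 0.10144928, 0.13043478, giving H' = 2.28211665 (working shown to 8 dp, full precision carried).
The second survey: N=131, proportions 0.08396947, 0.10687023, 0.08396947, 0.15267176, 0.16030534, 0.15267176, 0.12977099, 0.12977099, giving H' = 2.05234225.
Difference = |2.28211665 − 2.05234225| = 0.22977440, i.e. 0.230 to 3 decimal places.

0.230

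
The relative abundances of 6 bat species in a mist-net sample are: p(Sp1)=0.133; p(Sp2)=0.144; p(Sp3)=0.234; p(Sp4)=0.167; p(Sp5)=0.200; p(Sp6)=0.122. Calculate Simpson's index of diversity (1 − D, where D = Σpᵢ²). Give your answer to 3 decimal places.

D = 0.133² + 0.144² + 0.234² + 0.167² + 0.2² + 0.122² = 0.01769 + 0.02074 + 0.05476 + 0.02789 + 0.04000 + 0.01488 = 0.17595 (working shown to 5 dp, full precision carried).
So 1 − D = 0.82405, i.e. 0.824 to 3 decimal places.

0.824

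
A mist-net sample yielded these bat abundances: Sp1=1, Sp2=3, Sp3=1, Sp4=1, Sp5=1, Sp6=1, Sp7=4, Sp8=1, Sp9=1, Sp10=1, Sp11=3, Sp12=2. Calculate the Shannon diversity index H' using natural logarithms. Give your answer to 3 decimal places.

2.320

Total N = 1+3+1+1+1+1+4+1+1+1+3+2 = 20, so the proportions are 0.05, 0.15, 0.05, 0.05, 0.05, 0.05, 0.2, 0.05, 0.05, 0.05, 0.15, 0.1 (working shown to 5 dp, full precision carried).
Each pᵢ ln pᵢ term: 0.05×(-2.99573)=-0.14979, 0.15×(-1.89712)=-0.28457, 0.05×(-2.99573)=-0.14979, 0.05×(-2.99573)=-0.14979, 0.05×(-2.99573)=-0.14979, 0.05×(-2.99573)=-0.14979, 0.2×(-1.60944)=-0.32189, 0.05×(-2.99573)=-0.14979, 0.05×(-2.99573)=-0.14979, 0.05×(-2.99573)=-0.14979, 0.15×(-1.89712)=-0.28457, 0.1×(-2.30259)=-0.23026.
Sum = -2.31957, so H' = 2.320.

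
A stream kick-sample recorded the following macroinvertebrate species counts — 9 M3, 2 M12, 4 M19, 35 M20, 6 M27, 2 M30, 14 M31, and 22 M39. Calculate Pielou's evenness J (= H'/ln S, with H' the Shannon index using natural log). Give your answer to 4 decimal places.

0.8126

Total N = 9+2+4+35+6+2+14+22 = 94, so the proportions are 0.095745, 0.021277, 0.042553, 0.37234, 0.06383, 0.021277, 0.148936, 0.234043 (working shown to 6 dp, full precision carried).
H' = −Σ pᵢ ln pᵢ = −((-0.224624) + (-0.081918) + (-0.134340) + (-0.367853) + (-0.175630) + (-0.081918) + (-0.283610) + (-0.339889)) = 1.689781.
With S = 8 species, ln S = 2.079442, so J = 1.689781/2.079442 = 0.812613, i.e. 0.8126 to 4 decimal places.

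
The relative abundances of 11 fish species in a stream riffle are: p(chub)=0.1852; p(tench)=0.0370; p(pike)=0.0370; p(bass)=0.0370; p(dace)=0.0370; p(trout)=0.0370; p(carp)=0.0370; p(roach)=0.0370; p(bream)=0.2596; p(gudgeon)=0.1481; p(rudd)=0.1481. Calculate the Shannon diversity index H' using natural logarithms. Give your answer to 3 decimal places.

2.082

Each pᵢ ln pᵢ term (working shown to 5 dp, full precision carried): 0.1852×(-1.68632)=-0.31231, 0.037×(-3.29684)=-0.12198, 0.037×(-3.29684)=-0.12198, 0.037×(-3.29684)=-0.12198, 0.037×(-3.29684)=-0.12198, 0.037×(-3.29684)=-0.12198, 0.037×(-3.29684)=-0.12198, 0.037×(-3.29684)=-0.12198, 0.2596×(-1.34861)=-0.35010, 0.1481×(-1.90987)=-0.28285, 0.1481×(-1.90987)=-0.28285.
Sum = -2.08199, so H' = 2.082.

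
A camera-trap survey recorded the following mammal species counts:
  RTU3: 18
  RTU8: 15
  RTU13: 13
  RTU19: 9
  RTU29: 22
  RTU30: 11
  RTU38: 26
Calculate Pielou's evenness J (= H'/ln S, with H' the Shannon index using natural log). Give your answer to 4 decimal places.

Total N = 18+15+13+9+22+11+26 = 114, so the proportions are 0.157895, 0.131579, 0.114035, 0.078947, 0.192982, 0.096491, 0.22807 (working shown to 6 dp, full precision carried).
H' = −Σ pᵢ ln pᵢ = −((-0.291446) + (-0.266862) + (-0.247599) + (-0.200445) + (-0.317486) + (-0.225626) + (-0.337111)) = 1.886575.
With S = 7 species, ln S = 1.945910, so J = 1.886575/1.945910 = 0.969508, i.e. 0.9695 to 4 decimal places.

0.9695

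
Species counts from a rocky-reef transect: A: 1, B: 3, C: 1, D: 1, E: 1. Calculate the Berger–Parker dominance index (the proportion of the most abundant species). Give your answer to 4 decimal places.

0.4286

Total N = 1+3+1+1+1 = 7, so the proportions are 0.142857, 0.428571, 0.142857, 0.142857, 0.142857 (working shown to 6 dp, full precision carried).
The largest proportion is 0.428571, i.e. d = 0.4286 to 4 decimal places.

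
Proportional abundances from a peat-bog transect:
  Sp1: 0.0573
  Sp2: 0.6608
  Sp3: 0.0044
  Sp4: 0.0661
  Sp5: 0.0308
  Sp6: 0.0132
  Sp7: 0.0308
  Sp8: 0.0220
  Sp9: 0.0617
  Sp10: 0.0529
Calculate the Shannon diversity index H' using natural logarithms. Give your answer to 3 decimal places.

1.324

Each pᵢ ln pᵢ term (working shown to 5 dp, full precision carried): 0.0573×(-2.85945)=-0.16385, 0.6608×(-0.41430)=-0.27377, 0.0044×(-5.42615)=-0.02388, 0.0661×(-2.71659)=-0.17957, 0.0308×(-3.48024)=-0.10719, 0.0132×(-4.32754)=-0.05712, 0.0308×(-3.48024)=-0.10719, 0.022×(-3.81671)=-0.08397, 0.0617×(-2.78547)=-0.17186, 0.0529×(-2.93935)=-0.15549.
Sum = -1.32389, so H' = 1.324.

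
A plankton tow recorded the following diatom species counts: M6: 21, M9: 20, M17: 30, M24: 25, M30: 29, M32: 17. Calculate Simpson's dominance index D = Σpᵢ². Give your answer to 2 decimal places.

Total N = 21+20+30+25+29+17 = 142, so the proportions are 0.1479, 0.1408, 0.2113, 0.1761, 0.2042, 0.1197 (working shown to 4 dp, full precision carried).
D = 0.1479² + 0.1408² + 0.2113² + 0.1761² + 0.2042² + 0.1197² = 0.0219 + 0.0198 + 0.0446 + 0.0310 + 0.0417 + 0.0143 = 0.1734.
To 2 decimal places, D = 0.17.

0.17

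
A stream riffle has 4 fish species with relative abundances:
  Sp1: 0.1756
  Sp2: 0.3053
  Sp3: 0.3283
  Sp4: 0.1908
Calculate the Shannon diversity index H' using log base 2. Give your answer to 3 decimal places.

Each pᵢ log₂ pᵢ term (working shown to 5 dp, full precision carried): 0.1756×(-2.50964)=-0.44069, 0.3053×(-1.71170)=-0.52258, 0.3283×(-1.60691)=-0.52755, 0.1908×(-2.38987)=-0.45599.
Sum = -1.94681, so H' = 1.947.

1.947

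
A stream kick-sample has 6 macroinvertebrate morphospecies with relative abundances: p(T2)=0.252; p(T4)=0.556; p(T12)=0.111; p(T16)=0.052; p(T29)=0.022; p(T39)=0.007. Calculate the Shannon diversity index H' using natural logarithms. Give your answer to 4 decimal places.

1.1901

Each pᵢ ln pᵢ term (working shown to 6 dp, full precision carried): 0.252×(-1.378326)=-0.347338, 0.556×(-0.586987)=-0.326365, 0.111×(-2.198225)=-0.244003, 0.052×(-2.956512)=-0.153739, 0.022×(-3.816713)=-0.083968, 0.007×(-4.961845)=-0.034733.
Sum = -1.190145, so H' = 1.1901.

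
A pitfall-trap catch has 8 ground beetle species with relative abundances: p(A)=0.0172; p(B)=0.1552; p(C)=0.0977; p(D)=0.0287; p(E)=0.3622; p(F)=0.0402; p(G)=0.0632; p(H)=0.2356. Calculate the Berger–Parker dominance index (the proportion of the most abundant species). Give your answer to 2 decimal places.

0.36

The largest proportion is 0.3622, i.e. d = 0.36 to 2 decimal places.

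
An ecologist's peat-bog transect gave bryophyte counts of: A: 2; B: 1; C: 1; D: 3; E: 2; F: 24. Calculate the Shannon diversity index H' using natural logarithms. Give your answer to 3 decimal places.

Total N = 2+1+1+3+2+24 = 33, so the proportions are 0.06061, 0.0303, 0.0303, 0.09091, 0.06061, 0.72727 (working shown to 5 dp, full precision carried).
Each pᵢ ln pᵢ term: 0.06061×(-2.80336)=-0.16990, 0.0303×(-3.49651)=-0.10595, 0.0303×(-3.49651)=-0.10595, 0.09091×(-2.39790)=-0.21799, 0.06061×(-2.80336)=-0.16990, 0.72727×(-0.31845)=-0.23160.
Sum = -1.00130, so H' = 1.001.

1.001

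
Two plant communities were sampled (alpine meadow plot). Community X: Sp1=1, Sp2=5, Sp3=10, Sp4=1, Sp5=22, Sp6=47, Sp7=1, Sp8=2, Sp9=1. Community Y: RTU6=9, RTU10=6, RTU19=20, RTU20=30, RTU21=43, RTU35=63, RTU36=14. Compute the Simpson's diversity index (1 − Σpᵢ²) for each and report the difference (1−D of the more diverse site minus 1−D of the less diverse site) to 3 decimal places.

Community X: N=90, proportions 0.01111, 0.05556, 0.11111, 0.01111, 0.24444, 0.52222, 0.01111, 0.02222, 0.01111, giving 1−D = 0.65111 (working shown to 5 dp, full precision carried).
Community Y: N=185, proportions 0.04865, 0.03243, 0.10811, 0.16216, 0.23243, 0.34054, 0.07568, giving 1−D = 0.78288.
Difference = |0.65111 − 0.78288| = 0.13177, i.e. 0.132 to 3 decimal places.

0.132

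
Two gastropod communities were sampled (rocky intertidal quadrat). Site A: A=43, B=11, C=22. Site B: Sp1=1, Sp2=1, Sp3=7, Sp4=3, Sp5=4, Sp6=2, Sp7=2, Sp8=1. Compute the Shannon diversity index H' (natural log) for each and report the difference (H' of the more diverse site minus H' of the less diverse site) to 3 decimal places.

Site A: N=76, proportions 0.56579, 0.14474, 0.28947, giving H' = 0.96085 (working shown to 5 dp, full precision carried).
Site B: N=21, proportions 0.04762, 0.04762, 0.33333, 0.14286, 0.19048, 0.09524, 0.09524, 0.04762, giving H' = 1.84286.
Difference = |0.96085 − 1.84286| = 0.88201, i.e. 0.882 to 3 decimal places.

0.882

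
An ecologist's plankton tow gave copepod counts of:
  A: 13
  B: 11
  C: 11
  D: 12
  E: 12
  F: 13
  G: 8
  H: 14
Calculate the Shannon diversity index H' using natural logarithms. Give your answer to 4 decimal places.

2.0682

Total N = 13+11+11+12+12+13+8+14 = 94, so the proportions are 0.138298, 0.117021, 0.117021, 0.12766, 0.12766, 0.138298, 0.085106, 0.148936 (working shown to 6 dp, full precision carried).
Each pᵢ ln pᵢ term: 0.138298×(-1.978345)=-0.273601, 0.117021×(-2.145400)=-0.251057, 0.117021×(-2.145400)=-0.251057, 0.12766×(-2.058388)=-0.262773, 0.12766×(-2.058388)=-0.262773, 0.138298×(-1.978345)=-0.273601, 0.085106×(-2.463853)=-0.209690, 0.148936×(-1.904237)=-0.283610.
Sum = -2.068162, so H' = 2.0682.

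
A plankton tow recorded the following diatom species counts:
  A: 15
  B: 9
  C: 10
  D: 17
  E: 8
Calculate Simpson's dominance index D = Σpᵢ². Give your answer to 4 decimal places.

0.2180

Total N = 15+9+10+17+8 = 59, so the proportions are 0.254237, 0.152542, 0.169492, 0.288136, 0.135593 (working shown to 6 dp, full precision carried).
D = 0.254237² + 0.152542² + 0.169492² + 0.288136² + 0.135593² = 0.064637 + 0.023269 + 0.028727 + 0.083022 + 0.018386 = 0.218041.
To 4 decimal places, D = 0.2180.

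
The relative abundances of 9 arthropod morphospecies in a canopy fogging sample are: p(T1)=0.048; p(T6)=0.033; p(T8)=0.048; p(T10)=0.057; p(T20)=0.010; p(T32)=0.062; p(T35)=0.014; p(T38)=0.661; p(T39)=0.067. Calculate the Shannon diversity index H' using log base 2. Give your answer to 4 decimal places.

Each pᵢ log₂ pᵢ term (working shown to 6 dp, full precision carried): 0.048×(-4.380822)=-0.210279, 0.033×(-4.921390)=-0.162406, 0.048×(-4.380822)=-0.210279, 0.057×(-4.132894)=-0.235575, 0.01×(-6.643856)=-0.066439, 0.062×(-4.011588)=-0.248718, 0.014×(-6.158429)=-0.086218, 0.661×(-0.597278)=-0.394801, 0.067×(-3.899695)=-0.261280.
Sum = -1.875995, so H' = 1.8760.

1.8760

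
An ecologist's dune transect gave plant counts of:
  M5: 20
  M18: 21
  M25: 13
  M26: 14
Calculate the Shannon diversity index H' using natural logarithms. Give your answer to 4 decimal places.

Total N = 20+21+13+14 = 68, so the proportions are 0.294118, 0.308824, 0.191176, 0.205882 (working shown to 6 dp, full precision carried).
Each pᵢ ln pᵢ term: 0.294118×(-1.223775)=-0.359934, 0.308824×(-1.174985)=-0.362863, 0.191176×(-1.654558)=-0.316313, 0.205882×(-1.580450)=-0.325387.
Sum = -1.364497, so H' = 1.3645.

1.3645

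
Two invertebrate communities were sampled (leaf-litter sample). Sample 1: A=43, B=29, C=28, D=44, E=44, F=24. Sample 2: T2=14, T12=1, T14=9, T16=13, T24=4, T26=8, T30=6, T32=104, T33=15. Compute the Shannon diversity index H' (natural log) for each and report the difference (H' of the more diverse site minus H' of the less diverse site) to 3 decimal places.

Sample 1: N=212, proportions 0.20283, 0.13679, 0.13208, 0.20755, 0.20755, 0.11321, giving H' = 1.76240 (working shown to 5 dp, full precision carried).
Sample 2: N=174, proportions 0.08046, 0.00575, 0.05172, 0.07471, 0.02299, 0.04598, 0.03448, 0.5977, 0.08621, giving H' = 1.44276.
Difference = |1.76240 − 1.44276| = 0.31964, i.e. 0.320 to 3 decimal places.

0.320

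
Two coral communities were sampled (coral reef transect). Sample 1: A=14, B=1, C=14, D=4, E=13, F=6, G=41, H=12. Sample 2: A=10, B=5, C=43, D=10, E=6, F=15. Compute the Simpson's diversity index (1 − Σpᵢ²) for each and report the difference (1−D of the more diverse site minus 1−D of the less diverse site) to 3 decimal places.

Sample 1: N=105, proportions 0.133333, 0.009524, 0.133333, 0.038095, 0.12381, 0.057143, 0.390476, 0.114286, giving 1−D = 0.778776 (working shown to 6 dp, full precision carried).
Sample 2: N=89, proportions 0.11236, 0.05618, 0.483146, 0.11236, 0.067416, 0.168539, giving 1−D = 0.705214.
Difference = |0.778776 − 0.705214| = 0.073562, i.e. 0.074 to 3 decimal places.

0.074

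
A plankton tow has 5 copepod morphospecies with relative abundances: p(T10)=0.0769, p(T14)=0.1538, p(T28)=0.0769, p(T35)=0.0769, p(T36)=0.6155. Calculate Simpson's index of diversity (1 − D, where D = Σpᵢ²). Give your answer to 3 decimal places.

0.580

D = 0.0769² + 0.1538² + 0.0769² + 0.0769² + 0.6155² = 0.00591 + 0.02365 + 0.00591 + 0.00591 + 0.37884 = 0.42024 (working shown to 5 dp, full precision carried).
So 1 − D = 0.57976, i.e. 0.580 to 3 decimal places.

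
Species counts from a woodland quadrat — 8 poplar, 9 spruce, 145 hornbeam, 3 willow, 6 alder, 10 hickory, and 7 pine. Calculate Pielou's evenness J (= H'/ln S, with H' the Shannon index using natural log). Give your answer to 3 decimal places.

0.480

Total N = 8+9+145+3+6+10+7 = 188, so the proportions are 0.04255, 0.04787, 0.77128, 0.01596, 0.03191, 0.05319, 0.03723 (working shown to 5 dp, full precision carried).
H' = −Σ pᵢ ln pᵢ = −((-0.13434) + (-0.14549) + (-0.20031) + (-0.06603) + (-0.10994) + (-0.15606) + (-0.12252)) = 0.93468.
With S = 7 species, ln S = 1.94591, so J = 0.93468/1.94591 = 0.48033, i.e. 0.480 to 3 decimal places.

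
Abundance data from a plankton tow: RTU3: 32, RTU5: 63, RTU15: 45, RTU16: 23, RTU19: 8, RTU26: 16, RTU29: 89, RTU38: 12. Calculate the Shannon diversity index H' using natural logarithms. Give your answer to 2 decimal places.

Total N = 32+63+45+23+8+16+89+12 = 288, so the proportions are 0.1111, 0.2188, 0.1562, 0.0799, 0.0278, 0.0556, 0.309, 0.0417 (working shown to 4 dp, full precision carried).
Each pᵢ ln pᵢ term: 0.1111×(-2.1972)=-0.2441, 0.2188×(-1.5198)=-0.3325, 0.1562×(-1.8563)=-0.2900, 0.0799×(-2.5275)=-0.2018, 0.0278×(-3.5835)=-0.0995, 0.0556×(-2.8904)=-0.1606, 0.309×(-1.1743)=-0.3629, 0.0417×(-3.1781)=-0.1324.
Sum = -1.8239, so H' = 1.82.

1.82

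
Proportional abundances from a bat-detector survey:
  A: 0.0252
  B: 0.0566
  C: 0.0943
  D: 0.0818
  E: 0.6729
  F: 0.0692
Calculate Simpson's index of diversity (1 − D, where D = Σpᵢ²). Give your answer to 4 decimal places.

0.5230

D = 0.0252² + 0.0566² + 0.0943² + 0.0818² + 0.6729² + 0.0692² = 0.000635 + 0.003204 + 0.008892 + 0.006691 + 0.452794 + 0.004789 = 0.477005 (working shown to 6 dp, full precision carried).
So 1 − D = 0.522995, i.e. 0.5230 to 4 decimal places.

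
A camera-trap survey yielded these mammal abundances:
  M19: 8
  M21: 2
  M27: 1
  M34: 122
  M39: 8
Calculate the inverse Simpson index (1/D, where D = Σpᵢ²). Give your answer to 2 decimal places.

Total N = 8+2+1+122+8 = 141, so the proportions are 0.05674, 0.01418, 0.00709, 0.86525, 0.05674 (working shown to 5 dp, full precision carried).
D = 0.05674² + 0.01418² + 0.00709² + 0.86525² + 0.05674² = 0.00322 + 0.00020 + 0.00005 + 0.74865 + 0.00322 = 0.75534.
So 1/D = 1.3239, i.e. 1.32 to 2 decimal places.

1.32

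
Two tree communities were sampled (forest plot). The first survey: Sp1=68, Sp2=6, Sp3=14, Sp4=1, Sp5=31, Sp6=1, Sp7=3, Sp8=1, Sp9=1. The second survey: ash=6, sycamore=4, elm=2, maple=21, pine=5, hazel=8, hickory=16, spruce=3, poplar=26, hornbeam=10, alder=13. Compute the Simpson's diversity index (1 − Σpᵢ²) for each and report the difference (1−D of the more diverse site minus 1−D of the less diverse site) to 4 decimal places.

0.2290

The first survey: N=126, proportions 0.539683, 0.047619, 0.111111, 0.007937, 0.246032, 0.007937, 0.02381, 0.007937, 0.007937, giving 1−D = 0.632779 (working shown to 6 dp, full precision carried).
The second survey: N=114, proportions 0.052632, 0.035088, 0.017544, 0.184211, 0.04386, 0.070175, 0.140351, 0.026316, 0.22807, 0.087719, 0.114035, giving 1−D = 0.861804.
Difference = |0.632779 − 0.861804| = 0.229025, i.e. 0.2290 to 4 decimal places.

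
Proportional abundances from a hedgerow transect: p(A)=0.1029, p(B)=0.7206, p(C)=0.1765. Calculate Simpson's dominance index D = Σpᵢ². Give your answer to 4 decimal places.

0.5610

D = 0.1029² + 0.7206² + 0.1765² = 0.010588 + 0.519264 + 0.031152 = 0.561005 (working shown to 6 dp, full precision carried).
To 4 decimal places, D = 0.5610.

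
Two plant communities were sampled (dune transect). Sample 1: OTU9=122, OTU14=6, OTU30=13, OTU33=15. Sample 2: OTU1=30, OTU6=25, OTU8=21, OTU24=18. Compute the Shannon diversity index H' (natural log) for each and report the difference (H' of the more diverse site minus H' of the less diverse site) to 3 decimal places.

0.618

Sample 1: N=156, proportions 0.78205, 0.03846, 0.08333, 0.09615, giving H' = 0.74982 (working shown to 5 dp, full precision carried).
Sample 2: N=94, proportions 0.31915, 0.26596, 0.2234, 0.19149, giving H' = 1.36809.
Difference = |0.74982 − 1.36809| = 0.61827, i.e. 0.618 to 3 decimal places.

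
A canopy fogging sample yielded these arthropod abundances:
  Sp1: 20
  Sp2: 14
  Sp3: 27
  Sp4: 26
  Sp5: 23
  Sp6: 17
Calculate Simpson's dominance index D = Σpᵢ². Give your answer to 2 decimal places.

0.17

Total N = 20+14+27+26+23+17 = 127, so the proportions are 0.1575, 0.1102, 0.2126, 0.2047, 0.1811, 0.1339 (working shown to 4 dp, full precision carried).
D = 0.1575² + 0.1102² + 0.2126² + 0.2047² + 0.1811² + 0.1339² = 0.0248 + 0.0122 + 0.0452 + 0.0419 + 0.0328 + 0.0179 = 0.1748.
To 2 decimal places, D = 0.17.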